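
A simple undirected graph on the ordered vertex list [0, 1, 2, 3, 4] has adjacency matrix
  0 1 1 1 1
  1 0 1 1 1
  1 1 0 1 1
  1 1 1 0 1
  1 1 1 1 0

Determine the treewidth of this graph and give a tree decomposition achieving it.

A single bag containing all 5 vertices is trivially a valid decomposition of width 4. Conversely, {0, 1, 2, 3, 4} is a clique of size 5, and the vertices of any clique must share a bag in every tree decomposition; so some bag has ≥ 5 vertices and tw(G) ≥ 4. Hence tw(G) = 4 exactly.

Treewidth 4.
One such decomposition:
Bags: B1 = {0, 1, 2, 3, 4}
Tree: (single bag)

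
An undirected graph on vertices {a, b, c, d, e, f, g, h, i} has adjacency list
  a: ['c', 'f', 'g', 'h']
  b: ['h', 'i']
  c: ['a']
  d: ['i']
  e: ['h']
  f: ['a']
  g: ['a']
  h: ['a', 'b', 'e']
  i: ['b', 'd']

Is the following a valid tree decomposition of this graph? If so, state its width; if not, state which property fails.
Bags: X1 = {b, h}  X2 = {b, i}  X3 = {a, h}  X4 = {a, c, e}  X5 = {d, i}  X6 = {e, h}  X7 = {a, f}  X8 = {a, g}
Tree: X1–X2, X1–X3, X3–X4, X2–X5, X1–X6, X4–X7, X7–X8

No — bags containing vertex e are not connected in the tree.

A tree decomposition must satisfy three properties: every vertex lies in some bag; for every edge, both endpoints lie together in some bag; and for every vertex, the bags containing it form a connected subtree. Here bags containing vertex e are not connected in the tree, so the decomposition is invalid.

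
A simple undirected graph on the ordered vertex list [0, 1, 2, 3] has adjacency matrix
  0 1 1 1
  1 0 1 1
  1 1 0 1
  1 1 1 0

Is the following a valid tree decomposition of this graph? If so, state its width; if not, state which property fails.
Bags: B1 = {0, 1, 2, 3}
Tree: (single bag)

Every vertex of G appears in some bag (union = {0, 1, 2, 3}); every edge is covered by a bag; and for each vertex v the set of bags containing v is connected in the bag tree. The decomposition is therefore valid. The largest bag has 4 vertices, so the width is 3.

Yes; width 3.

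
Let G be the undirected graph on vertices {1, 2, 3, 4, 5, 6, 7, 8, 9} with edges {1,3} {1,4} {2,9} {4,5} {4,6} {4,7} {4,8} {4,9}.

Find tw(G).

A width-1 tree decomposition is:
Bags: B1 = {4, 5}  B2 = {4, 9}  B3 = {1, 4}  B4 = {4, 8}  B5 = {2, 9}  B6 = {4, 6}  B7 = {4, 7}  B8 = {1, 3}
Tree: B1–B2, B2–B3, B1–B4, B2–B5, B1–B6, B4–B7, B3–B8
Each bag holds 2 vertices, so the decomposition has width 1, which upper-bounds the treewidth. Since G has at least one edge (e.g. 4–5), it is not an edgeless graph, so tw(G) ≥ 1. Hence tw(G) = 1 exactly.

1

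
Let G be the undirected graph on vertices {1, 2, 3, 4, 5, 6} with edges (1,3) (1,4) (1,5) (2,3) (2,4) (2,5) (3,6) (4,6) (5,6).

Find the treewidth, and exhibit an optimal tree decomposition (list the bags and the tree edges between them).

Each bag holds 4 vertices, so the decomposition has width 3, which upper-bounds the treewidth. For the lower bound: the 4 vertex sets {1,3}, {2,4}, {5}, {6} are disjoint, each induces a connected subgraph, and every pair is joined by at least one edge of G. Contracting each set to a single vertex therefore yields K_{4} as a minor, and since treewidth is minor-monotone, tw(G) ≥ tw(K_{4}) = 3. Therefore the treewidth is 3.

Treewidth 3.
One optimal decomposition is:
Bags: B1 = {1, 3, 4, 5}  B2 = {2, 3, 4, 5}  B3 = {3, 4, 5, 6}
Tree: B1–B2, B2–B3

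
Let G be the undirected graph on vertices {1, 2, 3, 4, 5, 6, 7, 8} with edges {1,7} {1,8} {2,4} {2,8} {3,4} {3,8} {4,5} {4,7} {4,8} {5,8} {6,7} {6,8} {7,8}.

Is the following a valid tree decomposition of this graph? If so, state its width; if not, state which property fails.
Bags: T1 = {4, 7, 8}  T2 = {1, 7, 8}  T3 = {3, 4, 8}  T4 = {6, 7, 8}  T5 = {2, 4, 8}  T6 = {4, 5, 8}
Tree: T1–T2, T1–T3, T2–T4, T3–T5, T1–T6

Vertex coverage: the bags together contain {1, 2, 3, 4, 5, 6, 7, 8}, the full vertex set. Edge coverage: each edge of G has both endpoints in at least one bag. Running intersection: for every vertex, the bags containing it form a connected subtree. All three properties hold, so this is a valid tree decomposition of width max|bag| − 1 = 2, and hence tw(G) ≤ 2.

Yes; width 2.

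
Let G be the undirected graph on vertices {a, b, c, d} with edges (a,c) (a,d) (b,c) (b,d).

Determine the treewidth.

2

A width-2 tree decomposition is:
Bags: B1 = {a, b, d}  B2 = {a, b, c}
Tree: B1–B2
Each bag holds 3 vertices, so the decomposition has width 2, which upper-bounds the treewidth. The edges b–d–a–c–b form a cycle, so G is not a tree and its treewidth is at least 2. Hence tw(G) = 2 exactly.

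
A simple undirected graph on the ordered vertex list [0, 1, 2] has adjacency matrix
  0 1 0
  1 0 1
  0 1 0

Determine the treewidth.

1

A width-1 tree decomposition is:
Bags: B1 = {1, 2}  B2 = {0, 1}
Tree: B1–B2
The largest bag has 2 vertices, giving width 1; this decomposition certifies tw(G) ≤ 1. G has an edge, so its treewidth is at least 1. Hence tw(G) = 1 exactly.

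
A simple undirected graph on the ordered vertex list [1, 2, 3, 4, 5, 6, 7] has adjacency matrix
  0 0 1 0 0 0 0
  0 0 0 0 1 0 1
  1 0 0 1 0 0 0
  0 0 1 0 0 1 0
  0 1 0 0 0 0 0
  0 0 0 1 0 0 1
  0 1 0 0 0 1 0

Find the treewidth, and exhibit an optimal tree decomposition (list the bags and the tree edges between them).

The largest bag has 2 vertices, giving width 1; this decomposition certifies tw(G) ≤ 1. G has an edge, so its treewidth is at least 1. Combining the bounds, tw(G) = 1.

Treewidth 1.
One optimal decomposition is:
Bags: B1 = {1, 3}  B2 = {3, 4}  B3 = {4, 6}  B4 = {6, 7}  B5 = {2, 7}  B6 = {2, 5}
Tree: B1–B2, B2–B3, B3–B4, B4–B5, B5–B6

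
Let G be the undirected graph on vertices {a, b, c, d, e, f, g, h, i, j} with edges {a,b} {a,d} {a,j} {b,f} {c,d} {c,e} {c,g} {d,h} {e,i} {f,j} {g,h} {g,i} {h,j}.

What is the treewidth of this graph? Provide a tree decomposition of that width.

Treewidth 2.
Bags: B1 = {c, e, i}  B2 = {c, g, i}  B3 = {c, d, g}  B4 = {d, g, h}  B5 = {a, d, h}  B6 = {a, h, j}  B7 = {a, b, j}  B8 = {b, f, j}
Tree: B1–B2, B2–B3, B3–B4, B4–B5, B5–B6, B6–B7, B7–B8

Each bag holds 3 vertices, so the decomposition has width 2, which upper-bounds the treewidth. The edges e–i–g–c–e form a cycle, so G is not a tree and its treewidth is at least 2. The upper and lower bounds meet at 2, so that is the treewidth.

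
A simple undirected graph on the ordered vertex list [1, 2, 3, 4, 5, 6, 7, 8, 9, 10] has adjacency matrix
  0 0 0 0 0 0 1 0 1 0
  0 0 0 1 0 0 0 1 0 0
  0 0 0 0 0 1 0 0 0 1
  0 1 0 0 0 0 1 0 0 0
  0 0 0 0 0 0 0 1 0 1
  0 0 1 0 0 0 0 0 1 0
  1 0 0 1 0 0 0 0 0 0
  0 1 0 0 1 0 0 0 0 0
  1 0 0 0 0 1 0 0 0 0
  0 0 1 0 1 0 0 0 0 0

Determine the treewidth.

2

A width-2 tree decomposition is:
Bags: B1 = {3, 5, 10}  B2 = {3, 5, 8}  B3 = {2, 3, 8}  B4 = {2, 3, 4}  B5 = {3, 4, 7}  B6 = {1, 3, 7}  B7 = {1, 3, 9}  B8 = {3, 6, 9}
Tree: B1–B2, B2–B3, B3–B4, B4–B5, B5–B6, B6–B7, B7–B8
Each bag holds 3 vertices, so the decomposition has width 2, which upper-bounds the treewidth. Since 3–10–5–8–2–4–7–1–9–6–3 is a cycle in G, G is not acyclic. Forests are exactly the graphs of treewidth ≤ 1, so tw(G) ≥ 2. Therefore the treewidth is 2.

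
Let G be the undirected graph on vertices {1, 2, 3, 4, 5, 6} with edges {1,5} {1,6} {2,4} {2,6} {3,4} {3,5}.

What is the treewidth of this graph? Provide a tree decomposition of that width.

Treewidth 2.
Bags: B1 = {2, 4, 6}  B2 = {1, 4, 6}  B3 = {1, 4, 5}  B4 = {3, 4, 5}
Tree: B1–B2, B2–B3, B3–B4

Every bag has size at most 3, so the width is 3 − 1 = 2 and tw(G) ≤ 2. Since 4–2–6–1–5–3–4 is a cycle in G, G is not acyclic. Forests are exactly the graphs of treewidth ≤ 1, so tw(G) ≥ 2. The upper and lower bounds meet at 2, so that is the treewidth.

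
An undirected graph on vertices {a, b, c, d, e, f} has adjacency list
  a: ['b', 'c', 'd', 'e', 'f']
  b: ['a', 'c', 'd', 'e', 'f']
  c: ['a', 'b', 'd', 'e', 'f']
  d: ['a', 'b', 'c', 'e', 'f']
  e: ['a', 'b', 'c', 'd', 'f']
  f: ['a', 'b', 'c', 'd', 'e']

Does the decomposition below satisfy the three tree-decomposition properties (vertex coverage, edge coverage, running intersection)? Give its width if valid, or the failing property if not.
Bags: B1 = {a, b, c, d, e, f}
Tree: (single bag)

Yes; width 5.

Checking the three conditions: (i) the bags cover all of {a, b, c, d, e, f}; (ii) for each edge, some bag contains both endpoints; (iii) the bags containing any fixed vertex form a subtree. All hold, so the decomposition is valid with width 6 − 1 = 5.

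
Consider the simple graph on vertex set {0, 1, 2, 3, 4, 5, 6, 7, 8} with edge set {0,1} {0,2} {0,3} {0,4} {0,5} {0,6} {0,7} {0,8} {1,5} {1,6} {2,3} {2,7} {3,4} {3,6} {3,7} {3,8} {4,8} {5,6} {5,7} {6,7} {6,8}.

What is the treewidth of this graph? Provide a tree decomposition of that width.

Treewidth 3.
One such decomposition:
Bags: B1 = {0, 3, 6, 7}  B2 = {0, 5, 6, 7}  B3 = {0, 3, 6, 8}  B4 = {0, 2, 3, 7}  B5 = {0, 3, 4, 8}  B6 = {0, 1, 5, 6}
Tree: B1–B2, B1–B3, B1–B4, B3–B5, B2–B6

Every bag has size at most 4, so the width is 4 − 1 = 3 and tw(G) ≤ 3. On the other hand G contains the 4-clique {0, 1, 5, 6}. A clique must lie in a single bag of any decomposition, so no decomposition can have width below 3. Combining the bounds, tw(G) = 3.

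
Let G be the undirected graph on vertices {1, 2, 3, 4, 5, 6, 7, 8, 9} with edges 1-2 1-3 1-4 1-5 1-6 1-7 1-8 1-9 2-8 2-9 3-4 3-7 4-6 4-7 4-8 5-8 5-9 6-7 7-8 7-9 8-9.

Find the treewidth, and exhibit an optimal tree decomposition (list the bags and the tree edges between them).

The largest bag has 4 vertices, giving width 3; this decomposition certifies tw(G) ≤ 3. On the other hand G contains the 4-clique {1, 2, 8, 9}. A clique must lie in a single bag of any decomposition, so no decomposition can have width below 3. Combining the bounds, tw(G) = 3.

Treewidth 3.
One such decomposition:
Bags: B1 = {1, 7, 8, 9}  B2 = {1, 4, 7, 8}  B3 = {1, 2, 8, 9}  B4 = {1, 4, 6, 7}  B5 = {1, 5, 8, 9}  B6 = {1, 3, 4, 7}
Tree: B1–B2, B1–B3, B2–B4, B1–B5, B2–B6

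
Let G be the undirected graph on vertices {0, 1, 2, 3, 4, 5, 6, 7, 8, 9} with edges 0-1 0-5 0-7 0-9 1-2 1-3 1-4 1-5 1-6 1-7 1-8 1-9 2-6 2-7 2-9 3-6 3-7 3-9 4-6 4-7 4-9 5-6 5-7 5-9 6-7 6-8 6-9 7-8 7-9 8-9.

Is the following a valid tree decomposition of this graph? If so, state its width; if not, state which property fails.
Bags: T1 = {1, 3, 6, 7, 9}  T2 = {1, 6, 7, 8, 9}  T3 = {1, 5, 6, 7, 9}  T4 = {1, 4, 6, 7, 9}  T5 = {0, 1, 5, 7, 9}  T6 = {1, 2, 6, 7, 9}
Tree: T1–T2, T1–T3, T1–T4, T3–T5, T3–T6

Yes; width 4.

Every vertex of G appears in some bag (union = {0, 1, 2, 3, 4, 5, 6, 7, 8, 9}); every edge is covered by a bag; and for each vertex v the set of bags containing v is connected in the bag tree. The decomposition is therefore valid. The largest bag has 5 vertices, so the width is 4.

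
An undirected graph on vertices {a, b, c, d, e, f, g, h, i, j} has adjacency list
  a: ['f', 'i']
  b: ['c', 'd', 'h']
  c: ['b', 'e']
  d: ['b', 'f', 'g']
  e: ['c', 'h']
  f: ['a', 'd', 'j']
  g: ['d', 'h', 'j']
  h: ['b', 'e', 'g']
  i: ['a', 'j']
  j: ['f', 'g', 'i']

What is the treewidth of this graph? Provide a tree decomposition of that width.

Treewidth 2.
Bags: B1 = {a, f, i}  B2 = {f, i, j}  B3 = {d, f, j}  B4 = {d, g, j}  B5 = {b, d, g}  B6 = {b, g, h}  B7 = {b, c, h}  B8 = {c, e, h}
Tree: B1–B2, B2–B3, B3–B4, B4–B5, B5–B6, B6–B7, B7–B8

Every bag has size at most 3, so the width is 3 − 1 = 2 and tw(G) ≤ 2. For the lower bound, G contains the cycle a–i–j–f–a, so G is not a forest; only forests have treewidth ≤ 1, hence tw(G) ≥ 2. Therefore the treewidth is 2.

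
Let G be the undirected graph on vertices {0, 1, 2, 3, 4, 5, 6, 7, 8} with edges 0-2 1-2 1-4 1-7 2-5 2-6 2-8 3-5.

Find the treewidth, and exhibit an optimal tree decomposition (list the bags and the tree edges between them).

Each bag holds 2 vertices, so the decomposition has width 1, which upper-bounds the treewidth. Any graph with an edge has treewidth ≥ 1, and G has the edge 2–5. Therefore the treewidth is 1.

Treewidth 1.
One such decomposition:
Bags: B1 = {2, 5}  B2 = {1, 2}  B3 = {2, 8}  B4 = {3, 5}  B5 = {1, 4}  B6 = {1, 7}  B7 = {2, 6}  B8 = {0, 2}
Tree: B1–B2, B2–B3, B1–B4, B2–B5, B2–B6, B2–B7, B2–B8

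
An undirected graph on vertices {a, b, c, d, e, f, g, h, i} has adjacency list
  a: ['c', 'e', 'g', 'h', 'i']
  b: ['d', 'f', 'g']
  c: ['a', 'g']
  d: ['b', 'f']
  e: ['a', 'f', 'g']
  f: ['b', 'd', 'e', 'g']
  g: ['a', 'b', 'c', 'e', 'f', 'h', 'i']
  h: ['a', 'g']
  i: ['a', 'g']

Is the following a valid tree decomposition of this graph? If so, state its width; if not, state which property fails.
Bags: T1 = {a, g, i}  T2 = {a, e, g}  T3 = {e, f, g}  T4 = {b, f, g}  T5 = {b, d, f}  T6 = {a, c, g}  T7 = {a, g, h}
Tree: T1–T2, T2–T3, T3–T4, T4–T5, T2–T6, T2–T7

Every vertex of G appears in some bag (union = {a, b, c, d, e, f, g, h, i}); every edge is covered by a bag; and for each vertex v the set of bags containing v is connected in the bag tree. The decomposition is therefore valid. The largest bag has 3 vertices, so the width is 2.

Yes; width 2.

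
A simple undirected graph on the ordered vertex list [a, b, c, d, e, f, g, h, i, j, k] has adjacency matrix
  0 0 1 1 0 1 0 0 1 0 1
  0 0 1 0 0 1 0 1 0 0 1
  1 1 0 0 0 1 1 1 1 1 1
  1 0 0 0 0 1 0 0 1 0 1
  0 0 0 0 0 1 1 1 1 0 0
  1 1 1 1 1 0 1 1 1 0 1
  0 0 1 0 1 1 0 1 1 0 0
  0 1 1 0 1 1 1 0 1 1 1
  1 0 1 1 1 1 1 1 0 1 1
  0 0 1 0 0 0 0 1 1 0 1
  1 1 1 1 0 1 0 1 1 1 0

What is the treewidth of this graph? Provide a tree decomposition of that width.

Treewidth 4.
Bags: B1 = {e, f, g, h, i}  B2 = {c, f, g, h, i}  B3 = {c, f, h, i, k}  B4 = {a, c, f, i, k}  B5 = {b, c, f, h, k}  B6 = {a, d, f, i, k}  B7 = {c, h, i, j, k}
Tree: B1–B2, B2–B3, B3–B4, B3–B5, B4–B6, B3–B7

The largest bag has 5 vertices, giving width 4; this decomposition certifies tw(G) ≤ 4. On the other hand G contains the 5-clique {c, h, i, j, k}. A clique must lie in a single bag of any decomposition, so no decomposition can have width below 4. Therefore the treewidth is 4.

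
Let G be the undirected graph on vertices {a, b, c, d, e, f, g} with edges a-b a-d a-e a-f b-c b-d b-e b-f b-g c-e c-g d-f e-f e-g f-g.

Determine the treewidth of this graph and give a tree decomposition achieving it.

Every bag has size at most 4, so the width is 4 − 1 = 3 and tw(G) ≤ 3. On the other hand G contains the 4-clique {b, c, e, g}. A clique must lie in a single bag of any decomposition, so no decomposition can have width below 3. The upper and lower bounds meet at 3, so that is the treewidth.

Treewidth 3.
Bags: B1 = {b, e, f, g}  B2 = {b, c, e, g}  B3 = {a, b, e, f}  B4 = {a, b, d, f}
Tree: B1–B2, B1–B3, B3–B4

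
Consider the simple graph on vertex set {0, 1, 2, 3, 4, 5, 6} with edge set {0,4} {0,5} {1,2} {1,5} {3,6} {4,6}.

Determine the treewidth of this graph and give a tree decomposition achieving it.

The largest bag has 2 vertices, giving width 1; this decomposition certifies tw(G) ≤ 1. G has an edge, so its treewidth is at least 1. Hence tw(G) = 1 exactly.

Treewidth 1.
One such decomposition:
Bags: B1 = {3, 6}  B2 = {4, 6}  B3 = {0, 4}  B4 = {0, 5}  B5 = {1, 5}  B6 = {1, 2}
Tree: B1–B2, B2–B3, B3–B4, B4–B5, B5–B6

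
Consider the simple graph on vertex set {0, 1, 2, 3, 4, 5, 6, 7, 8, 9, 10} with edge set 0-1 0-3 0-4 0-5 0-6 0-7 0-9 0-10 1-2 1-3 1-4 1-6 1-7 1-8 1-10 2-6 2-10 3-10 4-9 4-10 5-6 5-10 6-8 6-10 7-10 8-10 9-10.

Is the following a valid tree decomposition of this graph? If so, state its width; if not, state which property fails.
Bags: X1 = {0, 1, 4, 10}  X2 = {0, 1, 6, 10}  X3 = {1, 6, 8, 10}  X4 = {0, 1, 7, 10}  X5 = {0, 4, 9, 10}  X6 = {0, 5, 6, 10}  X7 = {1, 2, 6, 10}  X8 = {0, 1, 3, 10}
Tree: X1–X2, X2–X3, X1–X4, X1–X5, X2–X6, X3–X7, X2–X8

Vertex coverage: the bags together contain {0, 1, 2, 3, 4, 5, 6, 7, 8, 9, 10}, the full vertex set. Edge coverage: each edge of G has both endpoints in at least one bag. Running intersection: for every vertex, the bags containing it form a connected subtree. All three properties hold, so this is a valid tree decomposition of width max|bag| − 1 = 3, and hence tw(G) ≤ 3.

Yes; width 3.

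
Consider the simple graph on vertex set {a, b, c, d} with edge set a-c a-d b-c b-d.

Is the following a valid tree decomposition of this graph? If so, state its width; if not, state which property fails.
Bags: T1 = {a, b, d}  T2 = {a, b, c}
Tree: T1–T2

Vertex coverage: the bags together contain {a, b, c, d}, the full vertex set. Edge coverage: each edge of G has both endpoints in at least one bag. Running intersection: for every vertex, the bags containing it form a connected subtree. All three properties hold, so this is a valid tree decomposition of width max|bag| − 1 = 2, and hence tw(G) ≤ 2.

Yes; width 2.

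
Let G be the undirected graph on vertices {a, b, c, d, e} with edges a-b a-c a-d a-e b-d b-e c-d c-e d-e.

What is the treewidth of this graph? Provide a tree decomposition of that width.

Treewidth 3.
Bags: B1 = {a, c, d, e}  B2 = {a, b, d, e}
Tree: B1–B2

The largest bag has 4 vertices, giving width 3; this decomposition certifies tw(G) ≤ 3. On the other hand G contains the 4-clique {a, c, d, e}. A clique must lie in a single bag of any decomposition, so no decomposition can have width below 3. Hence tw(G) = 3 exactly.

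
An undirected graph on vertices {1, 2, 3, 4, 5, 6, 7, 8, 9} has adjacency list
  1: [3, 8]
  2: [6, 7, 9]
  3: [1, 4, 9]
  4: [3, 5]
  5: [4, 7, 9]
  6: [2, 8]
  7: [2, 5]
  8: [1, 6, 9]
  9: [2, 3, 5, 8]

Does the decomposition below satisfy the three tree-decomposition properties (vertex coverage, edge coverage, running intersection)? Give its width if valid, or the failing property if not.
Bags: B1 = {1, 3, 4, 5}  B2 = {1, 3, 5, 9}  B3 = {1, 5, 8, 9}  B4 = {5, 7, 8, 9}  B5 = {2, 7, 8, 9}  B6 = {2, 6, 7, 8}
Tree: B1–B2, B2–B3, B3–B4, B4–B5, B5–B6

Yes; width 3.

Vertex coverage: the bags together contain {1, 2, 3, 4, 5, 6, 7, 8, 9}, the full vertex set. Edge coverage: each edge of G has both endpoints in at least one bag. Running intersection: for every vertex, the bags containing it form a connected subtree. All three properties hold, so this is a valid tree decomposition of width max|bag| − 1 = 3, and hence tw(G) ≤ 3.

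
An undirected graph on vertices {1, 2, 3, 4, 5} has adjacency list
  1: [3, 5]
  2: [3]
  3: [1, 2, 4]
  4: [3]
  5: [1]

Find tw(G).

1

A width-1 tree decomposition is:
Bags: B1 = {3, 4}  B2 = {2, 3}  B3 = {1, 3}  B4 = {1, 5}
Tree: B1–B2, B2–B3, B3–B4
Every bag has size at most 2, so the width is 2 − 1 = 1 and tw(G) ≤ 1. G has an edge, so its treewidth is at least 1. Combining the bounds, tw(G) = 1.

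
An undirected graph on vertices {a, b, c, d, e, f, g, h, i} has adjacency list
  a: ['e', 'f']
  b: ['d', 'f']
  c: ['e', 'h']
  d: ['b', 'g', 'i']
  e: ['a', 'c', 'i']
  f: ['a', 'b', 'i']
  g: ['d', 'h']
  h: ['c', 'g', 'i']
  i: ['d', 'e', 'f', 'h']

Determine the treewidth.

3

A width-3 tree decomposition is:
Bags: B1 = {c, e, g, h}  B2 = {e, g, h, i}  B3 = {d, e, g, i}  B4 = {a, d, e, i}  B5 = {a, d, f, i}  B6 = {a, b, d, f}
Tree: B1–B2, B2–B3, B3–B4, B4–B5, B5–B6
The largest bag has 4 vertices, giving width 3; this decomposition certifies tw(G) ≤ 3. For the lower bound: the 4 vertex sets {c,g,h}, {e}, {i}, {a,b,d,f} are disjoint, each induces a connected subgraph, and every pair is joined by at least one edge of G. Contracting each set to a single vertex therefore yields K_{4} as a minor, and since treewidth is minor-monotone, tw(G) ≥ tw(K_{4}) = 3. Combining the bounds, tw(G) = 3.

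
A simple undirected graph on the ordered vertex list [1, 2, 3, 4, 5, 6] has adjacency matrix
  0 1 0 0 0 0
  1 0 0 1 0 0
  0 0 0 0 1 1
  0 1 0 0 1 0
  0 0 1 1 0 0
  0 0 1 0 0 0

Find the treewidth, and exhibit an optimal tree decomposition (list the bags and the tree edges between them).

Every bag has size at most 2, so the width is 2 − 1 = 1 and tw(G) ≤ 1. G has an edge, so its treewidth is at least 1. Combining the bounds, tw(G) = 1.

Treewidth 1.
Bags: B1 = {1, 2}  B2 = {2, 4}  B3 = {4, 5}  B4 = {3, 5}  B5 = {3, 6}
Tree: B1–B2, B2–B3, B3–B4, B4–B5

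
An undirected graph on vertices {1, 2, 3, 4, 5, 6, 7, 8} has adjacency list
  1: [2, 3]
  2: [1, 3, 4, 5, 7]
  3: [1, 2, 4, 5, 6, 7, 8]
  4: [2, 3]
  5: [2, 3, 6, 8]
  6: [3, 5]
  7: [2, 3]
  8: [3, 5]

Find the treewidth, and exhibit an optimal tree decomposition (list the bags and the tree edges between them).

The largest bag has 3 vertices, giving width 2; this decomposition certifies tw(G) ≤ 2. Conversely, {3, 5, 8} is a clique of size 3, and the vertices of any clique must share a bag in every tree decomposition; so some bag has ≥ 3 vertices and tw(G) ≥ 2. The upper and lower bounds meet at 2, so that is the treewidth.

Treewidth 2.
Bags: B1 = {2, 3, 5}  B2 = {3, 5, 8}  B3 = {1, 2, 3}  B4 = {2, 3, 7}  B5 = {3, 5, 6}  B6 = {2, 3, 4}
Tree: B1–B2, B1–B3, B3–B4, B1–B5, B3–B6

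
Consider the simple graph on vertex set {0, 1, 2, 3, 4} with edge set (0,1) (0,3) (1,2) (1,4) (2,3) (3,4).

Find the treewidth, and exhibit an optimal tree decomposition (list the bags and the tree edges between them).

Treewidth 2.
One optimal decomposition is:
Bags: B1 = {1, 2, 3}  B2 = {1, 3, 4}  B3 = {0, 1, 3}
Tree: B1–B2, B2–B3

The largest bag has 3 vertices, giving width 2; this decomposition certifies tw(G) ≤ 2. Since 2–3–4–1–2 is a cycle in G, G is not acyclic. Forests are exactly the graphs of treewidth ≤ 1, so tw(G) ≥ 2. Combining the bounds, tw(G) = 2.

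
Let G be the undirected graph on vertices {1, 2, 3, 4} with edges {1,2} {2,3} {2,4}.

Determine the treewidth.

1

A width-1 tree decomposition is:
Bags: B1 = {2, 3}  B2 = {1, 2}  B3 = {2, 4}
Tree: B1–B2, B2–B3
Each bag holds 2 vertices, so the decomposition has width 1, which upper-bounds the treewidth. G has an edge, so its treewidth is at least 1. Hence tw(G) = 1 exactly.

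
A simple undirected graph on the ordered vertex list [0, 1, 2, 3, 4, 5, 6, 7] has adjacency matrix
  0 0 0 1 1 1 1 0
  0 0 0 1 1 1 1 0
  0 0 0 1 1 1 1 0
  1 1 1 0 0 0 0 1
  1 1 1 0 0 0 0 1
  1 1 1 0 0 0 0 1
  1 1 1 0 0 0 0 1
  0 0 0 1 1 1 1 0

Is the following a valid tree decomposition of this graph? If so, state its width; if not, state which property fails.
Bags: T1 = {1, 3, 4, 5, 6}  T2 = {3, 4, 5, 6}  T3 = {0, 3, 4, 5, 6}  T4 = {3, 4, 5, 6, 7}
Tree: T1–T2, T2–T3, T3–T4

No — vertex 2 appears in no bag.

A tree decomposition must satisfy three properties: every vertex lies in some bag; for every edge, both endpoints lie together in some bag; and for every vertex, the bags containing it form a connected subtree. Here vertex 2 appears in no bag, so the decomposition is invalid.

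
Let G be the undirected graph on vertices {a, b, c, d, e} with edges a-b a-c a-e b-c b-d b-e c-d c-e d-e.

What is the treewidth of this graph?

A width-3 tree decomposition is:
Bags: B1 = {b, c, d, e}  B2 = {a, b, c, e}
Tree: B1–B2
The largest bag has 4 vertices, giving width 3; this decomposition certifies tw(G) ≤ 3. Conversely, {b, c, d, e} is a clique of size 4, and the vertices of any clique must share a bag in every tree decomposition; so some bag has ≥ 4 vertices and tw(G) ≥ 3. Hence tw(G) = 3 exactly.

3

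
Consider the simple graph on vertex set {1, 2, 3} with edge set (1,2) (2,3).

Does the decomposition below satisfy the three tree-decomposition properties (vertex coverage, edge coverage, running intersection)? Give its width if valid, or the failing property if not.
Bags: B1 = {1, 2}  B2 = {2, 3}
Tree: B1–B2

Checking the three conditions: (i) the bags cover all of {1, 2, 3}; (ii) for each edge, some bag contains both endpoints; (iii) the bags containing any fixed vertex form a subtree. All hold, so the decomposition is valid with width 2 − 1 = 1.

Yes; width 1.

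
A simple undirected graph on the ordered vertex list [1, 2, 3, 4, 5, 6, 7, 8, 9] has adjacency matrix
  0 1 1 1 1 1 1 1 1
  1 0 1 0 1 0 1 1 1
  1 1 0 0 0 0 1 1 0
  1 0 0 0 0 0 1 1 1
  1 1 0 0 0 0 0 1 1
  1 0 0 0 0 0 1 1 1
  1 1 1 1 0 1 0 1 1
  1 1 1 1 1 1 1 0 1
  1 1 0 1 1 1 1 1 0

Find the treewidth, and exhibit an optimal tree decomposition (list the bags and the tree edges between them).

Treewidth 4.
One such decomposition:
Bags: B1 = {1, 6, 7, 8, 9}  B2 = {1, 2, 7, 8, 9}  B3 = {1, 4, 7, 8, 9}  B4 = {1, 2, 3, 7, 8}  B5 = {1, 2, 5, 8, 9}
Tree: B1–B2, B2–B3, B2–B4, B2–B5

The largest bag has 5 vertices, giving width 4; this decomposition certifies tw(G) ≤ 4. For the lower bound, the 5 vertices {1, 2, 5, 8, 9} are pairwise adjacent, and any tree decomposition puts a clique entirely inside one bag — forcing width ≥ 4. Hence tw(G) = 4 exactly.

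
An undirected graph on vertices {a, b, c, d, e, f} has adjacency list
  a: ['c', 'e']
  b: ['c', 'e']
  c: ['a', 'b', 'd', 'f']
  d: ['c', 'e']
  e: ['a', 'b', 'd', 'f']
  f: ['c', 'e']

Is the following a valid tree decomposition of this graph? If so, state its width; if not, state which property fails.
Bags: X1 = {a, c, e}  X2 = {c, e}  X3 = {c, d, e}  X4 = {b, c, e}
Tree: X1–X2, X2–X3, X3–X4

No — vertex f appears in no bag.

A tree decomposition must satisfy three properties: every vertex lies in some bag; for every edge, both endpoints lie together in some bag; and for every vertex, the bags containing it form a connected subtree. Here vertex f appears in no bag, so the decomposition is invalid.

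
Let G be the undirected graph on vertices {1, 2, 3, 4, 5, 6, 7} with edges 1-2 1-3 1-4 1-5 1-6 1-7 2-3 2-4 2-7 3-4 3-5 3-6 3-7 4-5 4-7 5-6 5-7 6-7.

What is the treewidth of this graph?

4

A width-4 tree decomposition is:
Bags: B1 = {1, 3, 4, 5, 7}  B2 = {1, 2, 3, 4, 7}  B3 = {1, 3, 5, 6, 7}
Tree: B1–B2, B1–B3
Every bag has size at most 5, so the width is 5 − 1 = 4 and tw(G) ≤ 4. On the other hand G contains the 5-clique {1, 2, 3, 4, 7}. A clique must lie in a single bag of any decomposition, so no decomposition can have width below 4. The upper and lower bounds meet at 4, so that is the treewidth.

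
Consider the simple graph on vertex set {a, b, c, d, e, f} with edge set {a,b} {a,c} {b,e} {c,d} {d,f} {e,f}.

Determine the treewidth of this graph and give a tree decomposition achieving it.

The largest bag has 3 vertices, giving width 2; this decomposition certifies tw(G) ≤ 2. For the lower bound, G contains the cycle c–d–f–e–b–a–c, so G is not a forest; only forests have treewidth ≤ 1, hence tw(G) ≥ 2. Hence tw(G) = 2 exactly.

Treewidth 2.
Bags: B1 = {c, d, f}  B2 = {c, e, f}  B3 = {b, c, e}  B4 = {a, b, c}
Tree: B1–B2, B2–B3, B3–B4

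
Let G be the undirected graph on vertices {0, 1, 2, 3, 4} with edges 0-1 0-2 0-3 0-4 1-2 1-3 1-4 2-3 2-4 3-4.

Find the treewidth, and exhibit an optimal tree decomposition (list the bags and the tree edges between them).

Treewidth 4.
One optimal decomposition is:
Bags: B1 = {0, 1, 2, 3, 4}
Tree: (single bag)

With just one bag of size 5, the width is 5 − 1 = 4, so tw(G) ≤ 4. On the other hand G contains the 5-clique {0, 1, 2, 3, 4}. A clique must lie in a single bag of any decomposition, so no decomposition can have width below 4. Therefore the treewidth is 4.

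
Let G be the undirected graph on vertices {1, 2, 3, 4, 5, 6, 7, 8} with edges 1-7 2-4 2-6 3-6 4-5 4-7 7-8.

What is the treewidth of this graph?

A width-1 tree decomposition is:
Bags: B1 = {4, 7}  B2 = {2, 4}  B3 = {1, 7}  B4 = {2, 6}  B5 = {3, 6}  B6 = {4, 5}  B7 = {7, 8}
Tree: B1–B2, B1–B3, B2–B4, B4–B5, B2–B6, B3–B7
The largest bag has 2 vertices, giving width 1; this decomposition certifies tw(G) ≤ 1. Since G has at least one edge (e.g. 4–7), it is not an edgeless graph, so tw(G) ≥ 1. Therefore the treewidth is 1.

1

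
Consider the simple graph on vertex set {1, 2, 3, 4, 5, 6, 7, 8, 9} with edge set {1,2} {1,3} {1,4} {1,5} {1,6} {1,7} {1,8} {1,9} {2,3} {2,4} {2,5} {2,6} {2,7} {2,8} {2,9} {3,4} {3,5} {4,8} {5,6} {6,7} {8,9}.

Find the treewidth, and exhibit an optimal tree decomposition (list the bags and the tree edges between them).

Every bag has size at most 4, so the width is 4 − 1 = 3 and tw(G) ≤ 3. On the other hand G contains the 4-clique {1, 2, 3, 4}. A clique must lie in a single bag of any decomposition, so no decomposition can have width below 3. The upper and lower bounds meet at 3, so that is the treewidth.

Treewidth 3.
One such decomposition:
Bags: B1 = {1, 2, 5, 6}  B2 = {1, 2, 3, 5}  B3 = {1, 2, 3, 4}  B4 = {1, 2, 4, 8}  B5 = {1, 2, 6, 7}  B6 = {1, 2, 8, 9}
Tree: B1–B2, B2–B3, B3–B4, B1–B5, B4–B6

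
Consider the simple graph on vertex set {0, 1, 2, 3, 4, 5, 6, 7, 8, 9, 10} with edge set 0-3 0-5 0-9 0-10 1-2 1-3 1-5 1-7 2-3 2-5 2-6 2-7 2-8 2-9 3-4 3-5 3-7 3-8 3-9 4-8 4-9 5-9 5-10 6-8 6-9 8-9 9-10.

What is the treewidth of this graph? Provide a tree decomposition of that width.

Treewidth 3.
One such decomposition:
Bags: B1 = {0, 3, 5, 9}  B2 = {2, 3, 5, 9}  B3 = {0, 5, 9, 10}  B4 = {2, 3, 8, 9}  B5 = {2, 6, 8, 9}  B6 = {1, 2, 3, 5}  B7 = {1, 2, 3, 7}  B8 = {3, 4, 8, 9}
Tree: B1–B2, B1–B3, B2–B4, B4–B5, B2–B6, B6–B7, B4–B8

Each bag holds 4 vertices, so the decomposition has width 3, which upper-bounds the treewidth. For the lower bound, the 4 vertices {0, 5, 9, 10} are pairwise adjacent, and any tree decomposition puts a clique entirely inside one bag — forcing width ≥ 3. Therefore the treewidth is 3.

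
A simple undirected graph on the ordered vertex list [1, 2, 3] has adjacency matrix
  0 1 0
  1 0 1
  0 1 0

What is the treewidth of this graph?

1

A width-1 tree decomposition is:
Bags: B1 = {2, 3}  B2 = {1, 2}
Tree: B1–B2
Every bag has size at most 2, so the width is 2 − 1 = 1 and tw(G) ≤ 1. Since G has at least one edge (e.g. 2–3), it is not an edgeless graph, so tw(G) ≥ 1. Therefore the treewidth is 1.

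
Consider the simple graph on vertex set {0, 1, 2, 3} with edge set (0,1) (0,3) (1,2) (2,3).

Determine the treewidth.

A width-2 tree decomposition is:
Bags: B1 = {0, 2, 3}  B2 = {0, 1, 2}
Tree: B1–B2
Every bag has size at most 3, so the width is 3 − 1 = 2 and tw(G) ≤ 2. Since 2–3–0–1–2 is a cycle in G, G is not acyclic. Forests are exactly the graphs of treewidth ≤ 1, so tw(G) ≥ 2. Hence tw(G) = 2 exactly.

2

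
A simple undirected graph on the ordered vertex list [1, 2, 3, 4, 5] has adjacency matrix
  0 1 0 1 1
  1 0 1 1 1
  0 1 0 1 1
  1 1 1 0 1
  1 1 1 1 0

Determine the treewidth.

3

A width-3 tree decomposition is:
Bags: B1 = {1, 2, 4, 5}  B2 = {2, 3, 4, 5}
Tree: B1–B2
The largest bag has 4 vertices, giving width 3; this decomposition certifies tw(G) ≤ 3. For the lower bound, the 4 vertices {1, 2, 4, 5} are pairwise adjacent, and any tree decomposition puts a clique entirely inside one bag — forcing width ≥ 3. Hence tw(G) = 3 exactly.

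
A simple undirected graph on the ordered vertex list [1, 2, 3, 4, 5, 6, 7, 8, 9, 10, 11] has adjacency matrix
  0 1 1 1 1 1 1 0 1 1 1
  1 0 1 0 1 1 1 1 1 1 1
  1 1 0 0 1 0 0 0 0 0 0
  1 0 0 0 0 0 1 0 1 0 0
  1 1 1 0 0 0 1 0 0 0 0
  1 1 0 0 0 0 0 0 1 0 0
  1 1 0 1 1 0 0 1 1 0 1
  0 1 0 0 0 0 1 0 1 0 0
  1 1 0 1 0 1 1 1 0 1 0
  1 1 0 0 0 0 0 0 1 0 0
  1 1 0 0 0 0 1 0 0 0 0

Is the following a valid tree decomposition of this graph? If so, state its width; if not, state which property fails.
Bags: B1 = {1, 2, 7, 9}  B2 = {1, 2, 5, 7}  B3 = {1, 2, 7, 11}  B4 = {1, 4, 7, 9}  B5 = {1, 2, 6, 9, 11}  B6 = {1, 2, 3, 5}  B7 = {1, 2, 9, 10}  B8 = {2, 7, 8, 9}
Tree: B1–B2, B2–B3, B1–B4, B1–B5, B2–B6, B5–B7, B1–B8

A tree decomposition must satisfy three properties: every vertex lies in some bag; for every edge, both endpoints lie together in some bag; and for every vertex, the bags containing it form a connected subtree. Here bags containing vertex 11 are not connected in the tree, so the decomposition is invalid.

No — bags containing vertex 11 are not connected in the tree.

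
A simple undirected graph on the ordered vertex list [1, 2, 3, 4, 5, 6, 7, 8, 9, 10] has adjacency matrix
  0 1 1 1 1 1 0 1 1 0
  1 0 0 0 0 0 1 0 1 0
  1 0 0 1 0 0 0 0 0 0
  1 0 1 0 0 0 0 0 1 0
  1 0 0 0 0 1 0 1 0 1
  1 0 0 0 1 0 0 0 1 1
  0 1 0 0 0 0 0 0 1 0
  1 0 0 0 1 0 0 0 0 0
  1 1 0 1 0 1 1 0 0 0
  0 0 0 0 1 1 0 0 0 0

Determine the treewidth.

2

A width-2 tree decomposition is:
Bags: B1 = {1, 5, 6}  B2 = {1, 6, 9}  B3 = {1, 2, 9}  B4 = {5, 6, 10}  B5 = {2, 7, 9}  B6 = {1, 5, 8}  B7 = {1, 4, 9}  B8 = {1, 3, 4}
Tree: B1–B2, B2–B3, B1–B4, B3–B5, B1–B6, B3–B7, B7–B8
Each bag holds 3 vertices, so the decomposition has width 2, which upper-bounds the treewidth. On the other hand G contains the 3-clique {1, 5, 8}. A clique must lie in a single bag of any decomposition, so no decomposition can have width below 2. The upper and lower bounds meet at 2, so that is the treewidth.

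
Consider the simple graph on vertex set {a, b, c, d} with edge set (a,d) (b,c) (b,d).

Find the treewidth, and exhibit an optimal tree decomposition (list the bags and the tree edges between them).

Treewidth 1.
One optimal decomposition is:
Bags: B1 = {b, c}  B2 = {b, d}  B3 = {a, d}
Tree: B1–B2, B2–B3

The largest bag has 2 vertices, giving width 1; this decomposition certifies tw(G) ≤ 1. G has an edge, so its treewidth is at least 1. The upper and lower bounds meet at 1, so that is the treewidth.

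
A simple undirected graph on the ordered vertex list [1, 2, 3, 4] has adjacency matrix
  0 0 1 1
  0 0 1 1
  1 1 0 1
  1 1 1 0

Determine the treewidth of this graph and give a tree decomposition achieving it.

Each bag holds 3 vertices, so the decomposition has width 2, which upper-bounds the treewidth. On the other hand G contains the 3-clique {1, 3, 4}. A clique must lie in a single bag of any decomposition, so no decomposition can have width below 2. The upper and lower bounds meet at 2, so that is the treewidth.

Treewidth 2.
Bags: B1 = {2, 3, 4}  B2 = {1, 3, 4}
Tree: B1–B2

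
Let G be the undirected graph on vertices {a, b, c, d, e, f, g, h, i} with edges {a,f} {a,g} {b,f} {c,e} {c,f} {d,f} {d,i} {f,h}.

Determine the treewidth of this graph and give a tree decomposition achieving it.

Treewidth 1.
One such decomposition:
Bags: B1 = {f, h}  B2 = {a, f}  B3 = {c, f}  B4 = {d, f}  B5 = {c, e}  B6 = {d, i}  B7 = {b, f}  B8 = {a, g}
Tree: B1–B2, B2–B3, B3–B4, B3–B5, B4–B6, B4–B7, B2–B8

The largest bag has 2 vertices, giving width 1; this decomposition certifies tw(G) ≤ 1. Since G has at least one edge (e.g. h–f), it is not an edgeless graph, so tw(G) ≥ 1. Combining the bounds, tw(G) = 1.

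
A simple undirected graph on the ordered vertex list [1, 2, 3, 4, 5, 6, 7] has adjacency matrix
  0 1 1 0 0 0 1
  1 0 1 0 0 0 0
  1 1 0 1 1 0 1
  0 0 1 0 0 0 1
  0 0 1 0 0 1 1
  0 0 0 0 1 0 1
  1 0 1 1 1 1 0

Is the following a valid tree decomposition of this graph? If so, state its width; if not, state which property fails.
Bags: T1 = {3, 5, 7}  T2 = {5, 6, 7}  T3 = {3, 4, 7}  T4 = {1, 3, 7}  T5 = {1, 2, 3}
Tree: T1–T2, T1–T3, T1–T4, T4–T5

Every vertex of G appears in some bag (union = {1, 2, 3, 4, 5, 6, 7}); every edge is covered by a bag; and for each vertex v the set of bags containing v is connected in the bag tree. The decomposition is therefore valid. The largest bag has 3 vertices, so the width is 2.

Yes; width 2.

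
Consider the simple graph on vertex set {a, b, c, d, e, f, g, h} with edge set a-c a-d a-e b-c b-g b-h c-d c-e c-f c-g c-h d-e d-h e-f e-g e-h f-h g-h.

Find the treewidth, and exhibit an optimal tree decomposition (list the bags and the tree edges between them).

Treewidth 3.
One optimal decomposition is:
Bags: B1 = {c, e, g, h}  B2 = {c, d, e, h}  B3 = {a, c, d, e}  B4 = {b, c, g, h}  B5 = {c, e, f, h}
Tree: B1–B2, B2–B3, B1–B4, B2–B5

The largest bag has 4 vertices, giving width 3; this decomposition certifies tw(G) ≤ 3. On the other hand G contains the 4-clique {c, d, e, h}. A clique must lie in a single bag of any decomposition, so no decomposition can have width below 3. Hence tw(G) = 3 exactly.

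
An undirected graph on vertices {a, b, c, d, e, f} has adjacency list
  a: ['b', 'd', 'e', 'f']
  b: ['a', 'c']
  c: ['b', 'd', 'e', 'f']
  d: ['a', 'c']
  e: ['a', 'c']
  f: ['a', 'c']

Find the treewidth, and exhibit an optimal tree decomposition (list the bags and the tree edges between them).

The largest bag has 3 vertices, giving width 2; this decomposition certifies tw(G) ≤ 2. Since e–c–b–a–e is a cycle in G, G is not acyclic. Forests are exactly the graphs of treewidth ≤ 1, so tw(G) ≥ 2. Therefore the treewidth is 2.

Treewidth 2.
One such decomposition:
Bags: B1 = {a, c, e}  B2 = {a, b, c}  B3 = {a, c, f}  B4 = {a, c, d}
Tree: B1–B2, B2–B3, B3–B4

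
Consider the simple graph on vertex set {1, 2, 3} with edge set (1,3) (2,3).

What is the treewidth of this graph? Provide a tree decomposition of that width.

The largest bag has 2 vertices, giving width 1; this decomposition certifies tw(G) ≤ 1. G has an edge, so its treewidth is at least 1. Hence tw(G) = 1 exactly.

Treewidth 1.
One such decomposition:
Bags: B1 = {2, 3}  B2 = {1, 3}
Tree: B1–B2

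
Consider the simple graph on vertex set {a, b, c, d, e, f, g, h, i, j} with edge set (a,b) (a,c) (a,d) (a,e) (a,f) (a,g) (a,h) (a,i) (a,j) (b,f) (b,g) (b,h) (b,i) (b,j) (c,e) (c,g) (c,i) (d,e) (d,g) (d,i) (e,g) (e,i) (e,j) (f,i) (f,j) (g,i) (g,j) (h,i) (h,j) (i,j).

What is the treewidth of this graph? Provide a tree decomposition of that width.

Treewidth 4.
One such decomposition:
Bags: B1 = {a, b, g, i, j}  B2 = {a, e, g, i, j}  B3 = {a, c, e, g, i}  B4 = {a, b, h, i, j}  B5 = {a, d, e, g, i}  B6 = {a, b, f, i, j}
Tree: B1–B2, B2–B3, B1–B4, B2–B5, B1–B6

The largest bag has 5 vertices, giving width 4; this decomposition certifies tw(G) ≤ 4. On the other hand G contains the 5-clique {a, d, e, g, i}. A clique must lie in a single bag of any decomposition, so no decomposition can have width below 4. Combining the bounds, tw(G) = 4.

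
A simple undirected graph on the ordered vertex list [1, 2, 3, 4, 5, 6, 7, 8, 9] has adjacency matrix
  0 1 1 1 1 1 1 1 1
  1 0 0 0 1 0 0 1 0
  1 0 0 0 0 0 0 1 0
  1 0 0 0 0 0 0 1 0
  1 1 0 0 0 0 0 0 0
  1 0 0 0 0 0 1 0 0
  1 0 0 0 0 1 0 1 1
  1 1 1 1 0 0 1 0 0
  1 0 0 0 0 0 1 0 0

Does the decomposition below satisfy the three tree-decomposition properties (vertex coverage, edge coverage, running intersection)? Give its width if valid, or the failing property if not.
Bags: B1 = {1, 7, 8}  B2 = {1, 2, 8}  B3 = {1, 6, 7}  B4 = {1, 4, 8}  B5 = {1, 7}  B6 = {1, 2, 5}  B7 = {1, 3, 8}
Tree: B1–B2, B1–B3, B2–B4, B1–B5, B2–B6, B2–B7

No — vertex 9 appears in no bag.

A tree decomposition must satisfy three properties: every vertex lies in some bag; for every edge, both endpoints lie together in some bag; and for every vertex, the bags containing it form a connected subtree. Here vertex 9 appears in no bag, so the decomposition is invalid.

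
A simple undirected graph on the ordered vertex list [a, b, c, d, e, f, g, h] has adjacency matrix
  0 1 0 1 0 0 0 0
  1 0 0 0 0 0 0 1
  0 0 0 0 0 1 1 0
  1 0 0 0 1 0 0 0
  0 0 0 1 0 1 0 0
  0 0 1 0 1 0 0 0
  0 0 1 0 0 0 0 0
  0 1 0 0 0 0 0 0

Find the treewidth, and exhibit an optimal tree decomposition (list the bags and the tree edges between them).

Each bag holds 2 vertices, so the decomposition has width 1, which upper-bounds the treewidth. Any graph with an edge has treewidth ≥ 1, and G has the edge h–b. Therefore the treewidth is 1.

Treewidth 1.
One optimal decomposition is:
Bags: B1 = {b, h}  B2 = {a, b}  B3 = {a, d}  B4 = {d, e}  B5 = {e, f}  B6 = {c, f}  B7 = {c, g}
Tree: B1–B2, B2–B3, B3–B4, B4–B5, B5–B6, B6–B7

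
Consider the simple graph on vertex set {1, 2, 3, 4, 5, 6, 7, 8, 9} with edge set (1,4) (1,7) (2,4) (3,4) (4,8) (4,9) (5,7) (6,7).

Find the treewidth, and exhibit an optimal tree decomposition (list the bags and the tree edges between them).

Each bag holds 2 vertices, so the decomposition has width 1, which upper-bounds the treewidth. Since G has at least one edge (e.g. 4–1), it is not an edgeless graph, so tw(G) ≥ 1. The upper and lower bounds meet at 1, so that is the treewidth.

Treewidth 1.
Bags: B1 = {1, 4}  B2 = {1, 7}  B3 = {6, 7}  B4 = {5, 7}  B5 = {2, 4}  B6 = {4, 8}  B7 = {3, 4}  B8 = {4, 9}
Tree: B1–B2, B2–B3, B3–B4, B1–B5, B1–B6, B5–B7, B5–B8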